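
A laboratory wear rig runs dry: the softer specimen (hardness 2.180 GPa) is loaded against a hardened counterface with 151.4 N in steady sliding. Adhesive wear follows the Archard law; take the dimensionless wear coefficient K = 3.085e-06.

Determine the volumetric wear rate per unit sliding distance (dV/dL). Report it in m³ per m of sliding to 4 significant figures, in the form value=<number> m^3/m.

The computation keeps exact precision — intermediates are printed rounded. Rounded just once to four significant figures.
Hardness H = 2.180 GPa = 2.180e+09 Pa.
Working in SI base units: W = 151.4 N, H = 2.180e+09 Pa, K = 3.085e-06.
Sliding wear rate dV/dL = K·W/H, per unit distance: 3.085e-06 · 151.4 / 2.180e+09 = 2.143e-13 m³/m.

value=2.143e-13 m^3/m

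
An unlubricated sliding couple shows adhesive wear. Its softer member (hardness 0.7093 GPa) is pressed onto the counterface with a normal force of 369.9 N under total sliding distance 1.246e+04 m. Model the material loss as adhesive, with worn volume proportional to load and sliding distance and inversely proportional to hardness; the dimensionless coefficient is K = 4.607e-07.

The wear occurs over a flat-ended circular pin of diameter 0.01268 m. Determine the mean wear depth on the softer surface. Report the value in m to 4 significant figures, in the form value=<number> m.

All arithmetic holds full precision — intermediate values appear rounded — rounded just once: 4 significant digits.
Hardness H = 0.7093 GPa = 7.093e+08 Pa.
Contact area A = π·d²/4 = π·(0.01268 m)²/4 = 1.263e-04 m².
In SI base units: W = 369.9 N, H = 7.093e+08 Pa, K = 4.607e-07.
Archard volume V = K·W·L/H = 4.607e-07 · 369.9 · 1.246e+04 / 7.093e+08 = 2.994e-09 m³.
Mean depth h = V/A = 2.994e-09 / 1.263e-04 = 2.371e-05 m.

value=2.371e-05 m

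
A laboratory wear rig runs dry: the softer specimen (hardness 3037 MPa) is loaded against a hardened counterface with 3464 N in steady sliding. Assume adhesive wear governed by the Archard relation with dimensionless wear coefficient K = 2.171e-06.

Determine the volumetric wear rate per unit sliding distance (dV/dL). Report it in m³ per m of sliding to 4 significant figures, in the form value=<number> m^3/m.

Each operation keeps full precision. The intermediates are printed rounded, and rounded once at the end to four significant digits.
Convert: Hardness H = 3037 MPa = 3.037e+09 Pa.
In SI base units, W = 3464 N, H = 3.037e+09 Pa, K = 2.171e-06.
Volumetric rate dV/dL = K·W/H (independent of L): 2.171e-06 · 3464 / 3.037e+09 = 2.476e-12 m³/m.

value=2.476e-12 m^3/m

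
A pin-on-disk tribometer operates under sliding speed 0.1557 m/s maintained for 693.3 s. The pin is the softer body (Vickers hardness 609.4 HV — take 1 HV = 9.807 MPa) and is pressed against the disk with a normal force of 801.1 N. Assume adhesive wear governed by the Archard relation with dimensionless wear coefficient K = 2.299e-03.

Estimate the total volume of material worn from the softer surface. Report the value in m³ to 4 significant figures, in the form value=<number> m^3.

The intermediates appear rounded, and each operation runs at full float precision, and one final rounding: 4 significant figures.
The distance L = v·t = 0.1557 m/s × 693.3 s = 107.9 m.
Hardness H = 609.4 HV × 9.807 MPa/HV = 5976 MPa = 5.976e+09 Pa.
Expressed in SI base units: W = 801.1 N, H = 5.976e+09 Pa, K = 2.299e-03.
Worn volume V = K·W·L/H = 2.299e-03 · 801.1 · 107.9 / 5.976e+09 = 3.327e-08 m³.

value=3.327e-08 m^3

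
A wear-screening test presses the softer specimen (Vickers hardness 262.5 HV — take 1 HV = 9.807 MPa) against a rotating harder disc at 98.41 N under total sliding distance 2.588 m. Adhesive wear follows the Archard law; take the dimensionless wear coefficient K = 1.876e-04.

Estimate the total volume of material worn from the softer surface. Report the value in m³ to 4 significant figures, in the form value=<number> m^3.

The computation maintains exact precision. Shown intermediates are rounded; one final rounding, at four significant digits.
Convert: Hardness H = 262.5 HV × 9.807 MPa/HV = 2574 MPa = 2.574e+09 Pa.
Collected in SI base units: W = 98.41 N, H = 2.574e+09 Pa, K = 1.876e-04.
The Archard volume V = K·W·L/H = 1.876e-04 · 98.41 · 2.588 / 2.574e+09 = 1.856e-11 m³.

value=1.856e-11 m^3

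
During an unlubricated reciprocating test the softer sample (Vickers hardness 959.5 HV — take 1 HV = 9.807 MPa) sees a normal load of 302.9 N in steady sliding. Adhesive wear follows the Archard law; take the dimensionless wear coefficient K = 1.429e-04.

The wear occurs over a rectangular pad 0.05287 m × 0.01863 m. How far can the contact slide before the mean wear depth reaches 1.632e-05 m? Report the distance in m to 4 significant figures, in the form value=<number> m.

value=3495 m

Quoted intermediates are rounded — all working math maintains full precision — a single final rounding, at four significant figures.
Convert: Hardness H = 959.5 HV × 9.807 MPa/HV = 9410 MPa = 9.410e+09 Pa.
Convert: Contact area A = 0.05287 m × 0.01863 m = 9.850e-04 m².
In SI base units, W = 302.9 N, H = 9.410e+09 Pa, K = 1.429e-04.
Allowed volume V_lim = h_lim·A = 1.632e-05 · 9.850e-04 = 1.607e-08 m³.
Inverting, life L = V_lim·H/(K·W) = 1.607e-08 · 9.410e+09 / (1.429e-04 · 302.9) = 3495 m.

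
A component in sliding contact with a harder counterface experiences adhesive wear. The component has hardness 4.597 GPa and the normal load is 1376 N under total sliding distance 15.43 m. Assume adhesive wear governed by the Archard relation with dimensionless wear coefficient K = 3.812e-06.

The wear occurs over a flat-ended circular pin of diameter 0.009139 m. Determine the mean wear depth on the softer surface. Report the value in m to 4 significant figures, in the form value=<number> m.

All working math holds exact precision — printed values are rounded. Rounded once at the end, at 4 significant digits.
Convert: Hardness H = 4.597 GPa = 4.597e+09 Pa.
Convert: Contact area A = π·d²/4 = π·(0.009139 m)²/4 = 6.560e-05 m².
Expressed in SI base units: W = 1376 N, H = 4.597e+09 Pa, K = 3.812e-06.
The Archard volume V = K·W·L/H = 3.812e-06 · 1376 · 15.43 / 4.597e+09 = 1.761e-11 m³.
Average depth h = V/A = 1.761e-11 / 6.560e-05 = 2.684e-07 m.

value=2.684e-07 m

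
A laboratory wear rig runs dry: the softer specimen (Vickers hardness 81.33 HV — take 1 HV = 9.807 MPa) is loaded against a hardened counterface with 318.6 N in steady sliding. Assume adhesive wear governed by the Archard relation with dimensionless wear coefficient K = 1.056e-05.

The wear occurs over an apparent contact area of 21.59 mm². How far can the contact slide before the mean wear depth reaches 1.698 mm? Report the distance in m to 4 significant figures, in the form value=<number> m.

value=8691 m

Intermediates are displayed rounded; the computation maintains full precision; one last rounding: four significant digits.
Convert: Hardness H = 81.33 HV × 9.807 MPa/HV = 797.6 MPa = 7.976e+08 Pa.
Convert: Contact area A = 21.59 mm² = 2.159e-05 m².
Convert: Depth limit h_lim = 1.698 mm = 0.001698 m.
In SI base units: W = 318.6 N, H = 7.976e+08 Pa, K = 1.056e-05.
Wearable volume V_lim = h_lim·A = 0.001698 · 2.159e-05 = 3.666e-08 m³.
So the life L = V_lim·H/(K·W) = 3.666e-08 · 7.976e+08 / (1.056e-05 · 318.6) = 8691 m.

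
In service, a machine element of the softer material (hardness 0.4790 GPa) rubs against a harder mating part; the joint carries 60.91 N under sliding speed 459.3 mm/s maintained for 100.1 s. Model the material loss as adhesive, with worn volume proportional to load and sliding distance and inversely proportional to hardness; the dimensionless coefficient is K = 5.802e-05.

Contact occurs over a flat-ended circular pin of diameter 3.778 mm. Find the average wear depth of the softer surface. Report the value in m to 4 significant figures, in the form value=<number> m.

value=3.026e-05 m

All arithmetic carries exact precision. Intermediate values appear rounded, and one last rounding: 4 significant figures.
Sliding speed v = 459.3 mm/s = 0.4593 m/s. Distance L = v·t = 0.4593 m/s × 100.1 s = 45.98 m.
Hardness H = 0.4790 GPa = 4.790e+08 Pa.
Pin diameter d = 3.778 mm = 0.003778 m. Contact area A = π·d²/4 = π·(0.003778 m)²/4 = 1.121e-05 m².
As SI base values: W = 60.91 N, H = 4.790e+08 Pa, K = 5.802e-05.
Archard volume V = K·W·L/H = 5.802e-05 · 60.91 · 45.98 / 4.790e+08 = 3.392e-10 m³.
Average depth h = V/A = 3.392e-10 / 1.121e-05 = 3.026e-05 m.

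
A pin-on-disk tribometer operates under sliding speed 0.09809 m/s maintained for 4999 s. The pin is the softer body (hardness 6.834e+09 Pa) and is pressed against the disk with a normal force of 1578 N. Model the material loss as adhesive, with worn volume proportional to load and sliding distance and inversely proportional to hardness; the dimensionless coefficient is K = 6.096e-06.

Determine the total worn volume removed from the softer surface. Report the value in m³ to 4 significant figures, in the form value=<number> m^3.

value=6.902e-10 m^3

All arithmetic holds full float precision, and printed values are rounded, and rounded once at the end to four significant digits.
Total distance L = v·t = 0.09809 m/s × 4999 s = 490.4 m.
Working in SI base units: W = 1578 N, H = 6.834e+09 Pa, K = 6.096e-06.
The Archard volume V = K·W·L/H = 6.096e-06 · 1578 · 490.4 / 6.834e+09 = 6.902e-10 m³.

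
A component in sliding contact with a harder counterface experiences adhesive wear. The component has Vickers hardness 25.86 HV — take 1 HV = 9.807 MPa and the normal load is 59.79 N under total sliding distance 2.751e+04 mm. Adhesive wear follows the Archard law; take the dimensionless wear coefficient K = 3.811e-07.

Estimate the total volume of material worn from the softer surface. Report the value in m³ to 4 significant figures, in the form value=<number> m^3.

value=2.472e-12 m^3

All working math maintains full float precision, and intermediate values are shown rounded. Rounded just once, at 4 significant figures.
Convert: Total distance L = 2.751e+04 mm = 27.51 m.
Convert: Hardness H = 25.86 HV × 9.807 MPa/HV = 253.6 MPa = 2.536e+08 Pa.
SI base units throughout: W = 59.79 N, H = 2.536e+08 Pa, K = 3.811e-07.
Wear volume V = K·W·L/H = 3.811e-07 · 59.79 · 27.51 / 2.536e+08 = 2.472e-12 m³.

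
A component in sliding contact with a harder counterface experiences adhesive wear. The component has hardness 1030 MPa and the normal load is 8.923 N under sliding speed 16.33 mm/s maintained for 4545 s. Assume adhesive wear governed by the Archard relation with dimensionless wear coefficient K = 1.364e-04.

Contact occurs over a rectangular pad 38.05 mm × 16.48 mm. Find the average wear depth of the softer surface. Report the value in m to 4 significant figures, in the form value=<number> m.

value=1.399e-07 m

Intermediates are printed rounded. All arithmetic runs at full float precision, and a single final rounding, at 4 significant figures.
Convert: Sliding speed v = 16.33 mm/s = 0.01633 m/s. Total distance L = v·t = 0.01633 m/s × 4545 s = 74.22 m.
Convert: Hardness H = 1030 MPa = 1.030e+09 Pa.
Convert: Pad sides 38.05 mm × 16.48 mm = 0.03805 m × 0.01648 m. Contact area A = 0.03805 m × 0.01648 m = 6.271e-04 m².
As SI base values: W = 8.923 N, H = 1.030e+09 Pa, K = 1.364e-04.
The Archard volume V = K·W·L/H = 1.364e-04 · 8.923 · 74.22 / 1.030e+09 = 8.770e-11 m³.
Depth of wear h = V/A = 8.770e-11 / 6.271e-04 = 1.399e-07 m.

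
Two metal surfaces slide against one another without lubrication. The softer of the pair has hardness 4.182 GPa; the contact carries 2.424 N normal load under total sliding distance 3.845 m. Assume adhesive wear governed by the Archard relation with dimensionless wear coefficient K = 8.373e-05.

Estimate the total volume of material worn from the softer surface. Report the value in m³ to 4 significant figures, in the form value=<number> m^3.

value=1.866e-13 m^3

The intermediates appear rounded; the algebra runs at full float precision. Rounded once at the end to 4 significant digits.
Convert: Hardness H = 4.182 GPa = 4.182e+09 Pa.
Restated in SI base units: W = 2.424 N, H = 4.182e+09 Pa, K = 8.373e-05.
Worn volume V = K·W·L/H = 8.373e-05 · 2.424 · 3.845 / 4.182e+09 = 1.866e-13 m³.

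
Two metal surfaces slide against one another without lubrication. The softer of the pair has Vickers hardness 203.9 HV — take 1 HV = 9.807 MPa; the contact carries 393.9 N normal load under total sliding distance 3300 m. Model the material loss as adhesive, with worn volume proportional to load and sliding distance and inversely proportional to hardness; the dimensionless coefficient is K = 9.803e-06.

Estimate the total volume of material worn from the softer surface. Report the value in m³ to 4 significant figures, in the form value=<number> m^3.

value=6.372e-09 m^3

Each operation carries full precision — shown intermediates are rounded, and rounded just once to 4 significant digits.
Hardness H = 203.9 HV × 9.807 MPa/HV = 2000 MPa = 2.000e+09 Pa.
In SI base units: W = 393.9 N, H = 2.000e+09 Pa, K = 9.803e-06.
Volume removed: V = K·W·L/H = 9.803e-06 · 393.9 · 3300 / 2.000e+09 = 6.372e-09 m³.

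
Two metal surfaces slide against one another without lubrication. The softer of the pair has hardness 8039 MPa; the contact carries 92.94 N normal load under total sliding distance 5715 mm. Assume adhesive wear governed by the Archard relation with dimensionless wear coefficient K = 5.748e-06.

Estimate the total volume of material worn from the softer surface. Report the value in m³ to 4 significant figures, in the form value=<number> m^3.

All arithmetic maintains exact precision, and intermediate values are printed rounded; rounded once at the end: four significant figures.
Convert: Sliding distance L = 5715 mm = 5.715 m.
Convert: Hardness H = 8039 MPa = 8.039e+09 Pa.
In SI base units, W = 92.94 N, H = 8.039e+09 Pa, K = 5.748e-06.
The Archard volume V = K·W·L/H = 5.748e-06 · 92.94 · 5.715 / 8.039e+09 = 3.798e-13 m³.

value=3.798e-13 m^3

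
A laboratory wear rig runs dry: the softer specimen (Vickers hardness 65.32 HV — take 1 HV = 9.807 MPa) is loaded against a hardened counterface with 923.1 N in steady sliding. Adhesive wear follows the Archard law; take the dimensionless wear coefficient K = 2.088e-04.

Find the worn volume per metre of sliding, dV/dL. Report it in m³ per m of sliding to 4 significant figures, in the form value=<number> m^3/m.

value=3.009e-10 m^3/m

The intermediates are printed rounded. Each operation runs at full float precision — rounded once at the end: four significant digits.
Convert: Hardness H = 65.32 HV × 9.807 MPa/HV = 640.6 MPa = 6.406e+08 Pa.
In SI base units, W = 923.1 N, H = 6.406e+08 Pa, K = 2.088e-04.
Volumetric rate dV/dL = K·W/H, per unit distance: 2.088e-04 · 923.1 / 6.406e+08 = 3.009e-10 m³/m.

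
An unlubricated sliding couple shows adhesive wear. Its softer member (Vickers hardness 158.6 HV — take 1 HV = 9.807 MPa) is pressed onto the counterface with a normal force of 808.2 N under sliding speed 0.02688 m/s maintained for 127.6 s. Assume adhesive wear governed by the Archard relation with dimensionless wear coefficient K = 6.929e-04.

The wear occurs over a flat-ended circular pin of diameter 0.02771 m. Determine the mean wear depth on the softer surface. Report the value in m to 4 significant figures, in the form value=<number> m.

value=2.048e-06 m

Intermediate values are printed rounded; each operation carries exact precision; a lone final rounding to 4 significant digits.
Convert: Path length L = v·t = 0.02688 m/s × 127.6 s = 3.430 m.
Convert: Hardness H = 158.6 HV × 9.807 MPa/HV = 1555 MPa = 1.555e+09 Pa.
Convert: Contact area A = π·d²/4 = π·(0.02771 m)²/4 = 6.031e-04 m².
As SI base values: W = 808.2 N, H = 1.555e+09 Pa, K = 6.929e-04.
By Archard's law, V = K·W·L/H = 6.929e-04 · 808.2 · 3.430 / 1.555e+09 = 1.235e-09 m³.
Depth of wear h = V/A = 1.235e-09 / 6.031e-04 = 2.048e-06 m.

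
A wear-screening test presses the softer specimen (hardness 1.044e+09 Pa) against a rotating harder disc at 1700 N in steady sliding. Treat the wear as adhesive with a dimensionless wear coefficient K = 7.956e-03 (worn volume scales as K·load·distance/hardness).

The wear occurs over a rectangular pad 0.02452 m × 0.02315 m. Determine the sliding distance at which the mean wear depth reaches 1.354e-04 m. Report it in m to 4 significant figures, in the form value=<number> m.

Intermediates are displayed rounded; every step maintains full float precision; one final rounding: four significant digits.
Convert: Contact area A = 0.02452 m × 0.02315 m = 5.676e-04 m².
Collected in SI base units: W = 1700 N, H = 1.044e+09 Pa, K = 7.956e-03.
Allowed volume V_lim = h_lim·A = 1.354e-04 · 5.676e-04 = 7.686e-08 m³.
Thus life L = V_lim·H/(K·W) = 7.686e-08 · 1.044e+09 / (7.956e-03 · 1700) = 5.933 m.

value=5.933 m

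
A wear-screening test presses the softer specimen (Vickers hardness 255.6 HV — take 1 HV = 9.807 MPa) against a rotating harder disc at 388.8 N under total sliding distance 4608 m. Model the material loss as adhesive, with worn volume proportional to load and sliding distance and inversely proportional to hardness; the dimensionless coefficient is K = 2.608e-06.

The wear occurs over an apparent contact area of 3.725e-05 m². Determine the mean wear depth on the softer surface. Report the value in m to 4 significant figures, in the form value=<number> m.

Intermediate values are shown rounded — all working math carries exact precision. Rounded once at the end, at four significant digits.
Hardness H = 255.6 HV × 9.807 MPa/HV = 2507 MPa = 2.507e+09 Pa.
Working in SI base units: W = 388.8 N, H = 2.507e+09 Pa, K = 2.608e-06.
The Archard volume V = K·W·L/H = 2.608e-06 · 388.8 · 4608 / 2.507e+09 = 1.864e-09 m³.
Wear depth h = V/A = 1.864e-09 / 3.725e-05 = 5.004e-05 m.

value=5.004e-05 m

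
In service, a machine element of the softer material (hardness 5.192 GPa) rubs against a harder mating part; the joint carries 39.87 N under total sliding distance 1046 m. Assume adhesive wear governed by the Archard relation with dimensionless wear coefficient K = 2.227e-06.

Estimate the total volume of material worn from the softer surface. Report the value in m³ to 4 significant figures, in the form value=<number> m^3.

value=1.789e-11 m^3

All arithmetic carries full precision. Intermediates are printed rounded, and one last rounding, at 4 significant digits.
Hardness H = 5.192 GPa = 5.192e+09 Pa.
Restated in SI base units: W = 39.87 N, H = 5.192e+09 Pa, K = 2.227e-06.
Archard relation: V = K·W·L/H = 2.227e-06 · 39.87 · 1046 / 5.192e+09 = 1.789e-11 m³.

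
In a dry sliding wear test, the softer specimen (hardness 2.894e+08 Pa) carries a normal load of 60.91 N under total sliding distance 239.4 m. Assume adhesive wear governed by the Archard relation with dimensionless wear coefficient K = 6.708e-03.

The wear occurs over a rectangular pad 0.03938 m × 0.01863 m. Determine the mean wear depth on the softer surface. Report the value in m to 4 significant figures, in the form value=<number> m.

value=4.607e-04 m

Intermediates are printed rounded, and the computation keeps full float precision; a single final rounding: 4 significant digits.
Convert: Contact area A = 0.03938 m × 0.01863 m = 7.336e-04 m².
Working in SI base units: W = 60.91 N, H = 2.894e+08 Pa, K = 6.708e-03.
Archard relation: V = K·W·L/H = 6.708e-03 · 60.91 · 239.4 / 2.894e+08 = 3.380e-07 m³.
Depth of wear h = V/A = 3.380e-07 / 7.336e-04 = 4.607e-04 m.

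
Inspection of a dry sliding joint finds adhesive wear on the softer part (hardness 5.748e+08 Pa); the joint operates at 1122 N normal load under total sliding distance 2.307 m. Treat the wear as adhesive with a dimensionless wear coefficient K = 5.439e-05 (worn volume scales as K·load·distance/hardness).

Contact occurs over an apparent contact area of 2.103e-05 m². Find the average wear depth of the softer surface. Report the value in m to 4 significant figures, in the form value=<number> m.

The computation carries full precision; printed values are rounded; one last rounding: 4 significant digits.
SI base units throughout: W = 1122 N, H = 5.748e+08 Pa, K = 5.439e-05.
Volume removed: V = K·W·L/H = 5.439e-05 · 1122 · 2.307 / 5.748e+08 = 2.449e-10 m³.
Average depth h = V/A = 2.449e-10 / 2.103e-05 = 1.165e-05 m.

value=1.165e-05 m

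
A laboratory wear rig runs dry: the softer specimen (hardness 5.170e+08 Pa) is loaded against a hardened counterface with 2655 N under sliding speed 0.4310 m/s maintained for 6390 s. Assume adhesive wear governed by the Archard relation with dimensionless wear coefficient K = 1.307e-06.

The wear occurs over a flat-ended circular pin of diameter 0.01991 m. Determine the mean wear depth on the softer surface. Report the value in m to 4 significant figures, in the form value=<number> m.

Every step maintains full float precision, and intermediates appear rounded, and one final rounding to four significant digits.
Convert: Path length L = v·t = 0.4310 m/s × 6390 s = 2754 m.
Convert: Contact area A = π·d²/4 = π·(0.01991 m)²/4 = 3.113e-04 m².
Expressed in SI base units: W = 2655 N, H = 5.170e+08 Pa, K = 1.307e-06.
Archard relation: V = K·W·L/H = 1.307e-06 · 2655 · 2754 / 5.170e+08 = 1.849e-08 m³.
Average depth h = V/A = 1.849e-08 / 3.113e-04 = 5.937e-05 m.

value=5.937e-05 m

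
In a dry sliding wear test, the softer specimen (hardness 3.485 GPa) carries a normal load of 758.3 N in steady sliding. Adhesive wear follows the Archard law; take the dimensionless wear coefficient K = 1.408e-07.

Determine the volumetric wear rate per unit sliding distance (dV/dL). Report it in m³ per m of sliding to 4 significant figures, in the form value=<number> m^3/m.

Intermediate values are shown rounded. All arithmetic maintains full float precision — a single final rounding, at four significant digits.
Convert: Hardness H = 3.485 GPa = 3.485e+09 Pa.
SI base units throughout: W = 758.3 N, H = 3.485e+09 Pa, K = 1.408e-07.
Rate of wear dV/dL = K·W/H (no L dependence): 1.408e-07 · 758.3 / 3.485e+09 = 3.064e-14 m³/m.

value=3.064e-14 m^3/m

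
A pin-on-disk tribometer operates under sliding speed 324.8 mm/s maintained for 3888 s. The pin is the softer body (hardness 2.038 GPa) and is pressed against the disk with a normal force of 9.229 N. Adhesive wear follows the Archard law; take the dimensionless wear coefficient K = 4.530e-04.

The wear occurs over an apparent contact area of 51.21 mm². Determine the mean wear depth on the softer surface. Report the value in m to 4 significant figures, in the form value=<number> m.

The algebra maintains exact precision. Quoted intermediates are rounded, and one final rounding: 4 significant digits.
Sliding speed v = 324.8 mm/s = 0.3248 m/s. Total distance L = v·t = 0.3248 m/s × 3888 s = 1263 m.
Hardness H = 2.038 GPa = 2.038e+09 Pa.
Contact area A = 51.21 mm² = 5.121e-05 m².
Restated in SI base units: W = 9.229 N, H = 2.038e+09 Pa, K = 4.530e-04.
Volume removed: V = K·W·L/H = 4.530e-04 · 9.229 · 1263 / 2.038e+09 = 2.591e-09 m³.
Mean depth h = V/A = 2.591e-09 / 5.121e-05 = 5.059e-05 m.

value=5.059e-05 m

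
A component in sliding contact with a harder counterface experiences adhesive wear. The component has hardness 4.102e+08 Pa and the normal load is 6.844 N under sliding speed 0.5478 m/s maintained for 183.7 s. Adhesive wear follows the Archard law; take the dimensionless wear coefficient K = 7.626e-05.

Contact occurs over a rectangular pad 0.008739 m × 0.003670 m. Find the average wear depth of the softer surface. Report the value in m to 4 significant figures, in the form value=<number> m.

Intermediate values are displayed rounded, and the algebra maintains full float precision — one last rounding: four significant digits.
The distance L = v·t = 0.5478 m/s × 183.7 s = 100.6 m.
Contact area A = 0.008739 m × 0.003670 m = 3.207e-05 m².
Collected in SI base units: W = 6.844 N, H = 4.102e+08 Pa, K = 7.626e-05.
The Archard volume V = K·W·L/H = 7.626e-05 · 6.844 · 100.6 / 4.102e+08 = 1.280e-10 m³.
Depth of wear h = V/A = 1.280e-10 / 3.207e-05 = 3.992e-06 m.

value=3.992e-06 m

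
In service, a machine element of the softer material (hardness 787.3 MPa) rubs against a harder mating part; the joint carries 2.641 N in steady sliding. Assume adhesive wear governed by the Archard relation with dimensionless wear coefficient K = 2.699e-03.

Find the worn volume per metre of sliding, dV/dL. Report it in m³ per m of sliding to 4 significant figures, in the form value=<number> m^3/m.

value=9.054e-12 m^3/m

All arithmetic keeps exact precision, and the intermediates are shown rounded; rounded once at the end to four significant figures.
Convert: Hardness H = 787.3 MPa = 7.873e+08 Pa.
In SI base units: W = 2.641 N, H = 7.873e+08 Pa, K = 2.699e-03.
The wear rate dV/dL = K·W/H, so: 2.699e-03 · 2.641 / 7.873e+08 = 9.054e-12 m³/m.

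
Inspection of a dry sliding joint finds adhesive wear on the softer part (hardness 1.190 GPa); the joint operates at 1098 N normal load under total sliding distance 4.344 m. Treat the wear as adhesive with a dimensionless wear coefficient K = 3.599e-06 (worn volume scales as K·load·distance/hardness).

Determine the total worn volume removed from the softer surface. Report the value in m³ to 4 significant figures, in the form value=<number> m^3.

The computation keeps full float precision; displayed values are rounded. Rounded just once to 4 significant digits.
Hardness H = 1.190 GPa = 1.190e+09 Pa.
In SI base units, W = 1098 N, H = 1.190e+09 Pa, K = 3.599e-06.
Worn volume V = K·W·L/H = 3.599e-06 · 1098 · 4.344 / 1.190e+09 = 1.443e-11 m³.

value=1.443e-11 m^3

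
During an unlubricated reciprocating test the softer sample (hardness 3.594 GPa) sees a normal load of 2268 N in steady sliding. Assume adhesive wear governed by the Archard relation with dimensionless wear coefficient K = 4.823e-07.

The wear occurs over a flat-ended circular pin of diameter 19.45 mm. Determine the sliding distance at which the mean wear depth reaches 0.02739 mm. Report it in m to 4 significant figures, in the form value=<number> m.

The algebra holds exact precision; intermediates appear rounded — a single final rounding to four significant figures.
Hardness H = 3.594 GPa = 3.594e+09 Pa.
Pin diameter d = 19.45 mm = 0.01945 m. Contact area A = π·d²/4 = π·(0.01945 m)²/4 = 2.971e-04 m².
Depth limit h_lim = 0.02739 mm = 2.739e-05 m.
In SI base units: W = 2268 N, H = 3.594e+09 Pa, K = 4.823e-07.
Permissible volume V_lim = h_lim·A = 2.739e-05 · 2.971e-04 = 8.138e-09 m³.
Thus life L = V_lim·H/(K·W) = 8.138e-09 · 3.594e+09 / (4.823e-07 · 2268) = 2.674e+04 m.

value=2.674e+04 m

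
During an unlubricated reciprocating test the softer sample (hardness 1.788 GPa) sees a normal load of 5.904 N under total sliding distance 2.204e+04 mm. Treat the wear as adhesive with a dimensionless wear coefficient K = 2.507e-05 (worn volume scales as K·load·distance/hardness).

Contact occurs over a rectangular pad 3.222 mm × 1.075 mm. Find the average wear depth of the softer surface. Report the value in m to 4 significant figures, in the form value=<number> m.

value=5.268e-07 m

Each operation holds full float precision, and displayed values are rounded — rounded just once: four significant figures.
The distance L = 2.204e+04 mm = 22.04 m.
Hardness H = 1.788 GPa = 1.788e+09 Pa.
Pad sides 3.222 mm × 1.075 mm = 0.003222 m × 0.001075 m. Contact area A = 0.003222 m × 0.001075 m = 3.464e-06 m².
Collected in SI base units: W = 5.904 N, H = 1.788e+09 Pa, K = 2.507e-05.
Archard relation: V = K·W·L/H = 2.507e-05 · 5.904 · 22.04 / 1.788e+09 = 1.825e-12 m³.
Average depth h = V/A = 1.825e-12 / 3.464e-06 = 5.268e-07 m.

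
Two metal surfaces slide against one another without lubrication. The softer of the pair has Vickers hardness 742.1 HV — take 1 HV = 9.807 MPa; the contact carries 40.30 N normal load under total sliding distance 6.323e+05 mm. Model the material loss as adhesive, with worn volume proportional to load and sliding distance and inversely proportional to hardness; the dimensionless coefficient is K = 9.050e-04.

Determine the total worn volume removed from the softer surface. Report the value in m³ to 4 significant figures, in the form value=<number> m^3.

Intermediate values are shown rounded. All working math holds exact precision — rounded just once: four significant digits.
Convert: Distance L = 6.323e+05 mm = 632.3 m.
Convert: Hardness H = 742.1 HV × 9.807 MPa/HV = 7278 MPa = 7.278e+09 Pa.
Collected in SI base units: W = 40.30 N, H = 7.278e+09 Pa, K = 9.050e-04.
Volume removed: V = K·W·L/H = 9.050e-04 · 40.30 · 632.3 / 7.278e+09 = 3.169e-09 m³.

value=3.169e-09 m^3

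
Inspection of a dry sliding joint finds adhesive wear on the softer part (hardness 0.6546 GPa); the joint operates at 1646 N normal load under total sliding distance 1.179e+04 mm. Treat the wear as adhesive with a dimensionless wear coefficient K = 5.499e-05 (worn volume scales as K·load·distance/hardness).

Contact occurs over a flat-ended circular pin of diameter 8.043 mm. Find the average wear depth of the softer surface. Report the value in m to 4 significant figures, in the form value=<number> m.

value=3.209e-05 m

Intermediates are displayed rounded; all working math runs at full precision; rounded once at the end: four significant figures.
Convert: Sliding distance L = 1.179e+04 mm = 11.79 m.
Convert: Hardness H = 0.6546 GPa = 6.546e+08 Pa.
Convert: Pin diameter d = 8.043 mm = 0.008043 m. Contact area A = π·d²/4 = π·(0.008043 m)²/4 = 5.081e-05 m².
Restated in SI base units: W = 1646 N, H = 6.546e+08 Pa, K = 5.499e-05.
The Archard volume V = K·W·L/H = 5.499e-05 · 1646 · 11.79 / 6.546e+08 = 1.630e-09 m³.
Depth of wear h = V/A = 1.630e-09 / 5.081e-05 = 3.209e-05 m.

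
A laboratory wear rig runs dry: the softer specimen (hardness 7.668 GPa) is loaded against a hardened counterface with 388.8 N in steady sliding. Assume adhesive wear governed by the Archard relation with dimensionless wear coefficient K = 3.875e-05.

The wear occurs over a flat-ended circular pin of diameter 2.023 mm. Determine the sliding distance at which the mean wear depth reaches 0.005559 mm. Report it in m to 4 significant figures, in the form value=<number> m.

All arithmetic maintains full precision; printed values are rounded — one last rounding: four significant figures.
Hardness H = 7.668 GPa = 7.668e+09 Pa.
Pin diameter d = 2.023 mm = 0.002023 m. Contact area A = π·d²/4 = π·(0.002023 m)²/4 = 3.214e-06 m².
Depth limit h_lim = 0.005559 mm = 5.559e-06 m.
Restated in SI base units: W = 388.8 N, H = 7.668e+09 Pa, K = 3.875e-05.
Wearable volume V_lim = h_lim·A = 5.559e-06 · 3.214e-06 = 1.787e-11 m³.
Inverting, life L = V_lim·H/(K·W) = 1.787e-11 · 7.668e+09 / (3.875e-05 · 388.8) = 9.094 m.

value=9.094 m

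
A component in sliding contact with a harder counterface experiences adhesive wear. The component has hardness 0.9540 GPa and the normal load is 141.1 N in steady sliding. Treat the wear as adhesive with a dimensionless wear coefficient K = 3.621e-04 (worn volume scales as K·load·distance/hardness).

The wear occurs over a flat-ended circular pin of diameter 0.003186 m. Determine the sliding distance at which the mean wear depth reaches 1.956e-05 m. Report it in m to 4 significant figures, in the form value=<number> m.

Quoted intermediates are rounded; all working math runs at full float precision — one last rounding: 4 significant digits.
Convert: Hardness H = 0.9540 GPa = 9.540e+08 Pa.
Convert: Contact area A = π·d²/4 = π·(0.003186 m)²/4 = 7.972e-06 m².
As SI base values: W = 141.1 N, H = 9.540e+08 Pa, K = 3.621e-04.
Allowed volume V_lim = h_lim·A = 1.956e-05 · 7.972e-06 = 1.559e-10 m³.
Inverting, life L = V_lim·H/(K·W) = 1.559e-10 · 9.540e+08 / (3.621e-04 · 141.1) = 2.912 m.

value=2.912 m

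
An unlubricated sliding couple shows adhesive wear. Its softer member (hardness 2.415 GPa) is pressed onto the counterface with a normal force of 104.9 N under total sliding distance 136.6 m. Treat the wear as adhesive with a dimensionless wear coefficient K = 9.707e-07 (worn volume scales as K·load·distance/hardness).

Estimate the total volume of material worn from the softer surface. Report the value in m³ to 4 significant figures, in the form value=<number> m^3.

Intermediate values are shown rounded — the computation keeps full float precision; one last rounding, at 4 significant digits.
Hardness H = 2.415 GPa = 2.415e+09 Pa.
In SI base units, W = 104.9 N, H = 2.415e+09 Pa, K = 9.707e-07.
Volume removed: V = K·W·L/H = 9.707e-07 · 104.9 · 136.6 / 2.415e+09 = 5.760e-12 m³.

value=5.760e-12 m^3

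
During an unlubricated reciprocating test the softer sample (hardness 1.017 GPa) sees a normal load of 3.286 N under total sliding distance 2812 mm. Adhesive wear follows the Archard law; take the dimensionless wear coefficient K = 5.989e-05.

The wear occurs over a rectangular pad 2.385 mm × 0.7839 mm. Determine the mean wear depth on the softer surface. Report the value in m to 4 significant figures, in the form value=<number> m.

value=2.910e-07 m

Every step maintains full float precision, and intermediates appear rounded. Rounded once at the end, at 4 significant digits.
Distance covered L = 2812 mm = 2.812 m.
Hardness H = 1.017 GPa = 1.017e+09 Pa.
Pad sides 2.385 mm × 0.7839 mm = 2.385e-03 m × 7.839e-04 m. Contact area A = 2.385e-03 m × 7.839e-04 m = 1.870e-06 m².
Collected in SI base units: W = 3.286 N, H = 1.017e+09 Pa, K = 5.989e-05.
Archard relation: V = K·W·L/H = 5.989e-05 · 3.286 · 2.812 / 1.017e+09 = 5.441e-13 m³.
Depth h = V/A = 5.441e-13 / 1.870e-06 = 2.910e-07 m.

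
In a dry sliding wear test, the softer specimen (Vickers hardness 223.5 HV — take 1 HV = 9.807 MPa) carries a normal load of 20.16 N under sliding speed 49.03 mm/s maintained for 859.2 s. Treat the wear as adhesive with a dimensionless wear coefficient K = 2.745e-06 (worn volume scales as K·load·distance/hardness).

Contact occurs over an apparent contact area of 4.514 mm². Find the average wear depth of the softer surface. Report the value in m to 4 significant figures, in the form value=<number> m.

Shown intermediates are rounded, and each operation carries full float precision, and rounded once at the end: four significant digits.
Sliding speed v = 49.03 mm/s = 0.04903 m/s. Path length L = v·t = 0.04903 m/s × 859.2 s = 42.13 m.
Hardness H = 223.5 HV × 9.807 MPa/HV = 2192 MPa = 2.192e+09 Pa.
Contact area A = 4.514 mm² = 4.514e-06 m².
SI base units throughout: W = 20.16 N, H = 2.192e+09 Pa, K = 2.745e-06.
By Archard's law, V = K·W·L/H = 2.745e-06 · 20.16 · 42.13 / 2.192e+09 = 1.064e-12 m³.
Depth of wear h = V/A = 1.064e-12 / 4.514e-06 = 2.356e-07 m.

value=2.356e-07 m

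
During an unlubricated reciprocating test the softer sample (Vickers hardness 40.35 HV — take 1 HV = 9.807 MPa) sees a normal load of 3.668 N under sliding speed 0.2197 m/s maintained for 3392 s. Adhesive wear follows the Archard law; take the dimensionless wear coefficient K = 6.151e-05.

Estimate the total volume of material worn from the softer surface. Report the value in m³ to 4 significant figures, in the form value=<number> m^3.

value=4.249e-10 m^3

The algebra runs at exact precision — intermediate values appear rounded, and a lone final rounding to four significant digits.
Convert: Distance L = v·t = 0.2197 m/s × 3392 s = 745.2 m.
Convert: Hardness H = 40.35 HV × 9.807 MPa/HV = 395.7 MPa = 3.957e+08 Pa.
Collected in SI base units: W = 3.668 N, H = 3.957e+08 Pa, K = 6.151e-05.
Volume removed: V = K·W·L/H = 6.151e-05 · 3.668 · 745.2 / 3.957e+08 = 4.249e-10 m³.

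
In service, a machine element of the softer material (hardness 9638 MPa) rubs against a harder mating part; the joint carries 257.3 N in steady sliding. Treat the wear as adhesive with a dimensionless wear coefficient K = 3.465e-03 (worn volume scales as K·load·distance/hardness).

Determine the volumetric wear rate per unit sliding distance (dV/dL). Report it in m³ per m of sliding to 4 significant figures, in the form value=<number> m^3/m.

All working math maintains full float precision — intermediate values are displayed rounded; one last rounding to 4 significant figures.
Convert: Hardness H = 9638 MPa = 9.638e+09 Pa.
Expressed in SI base units: W = 257.3 N, H = 9.638e+09 Pa, K = 3.465e-03.
Volumetric rate dV/dL = K·W/H (no L dependence): 3.465e-03 · 257.3 / 9.638e+09 = 9.250e-11 m³/m.

value=9.250e-11 m^3/m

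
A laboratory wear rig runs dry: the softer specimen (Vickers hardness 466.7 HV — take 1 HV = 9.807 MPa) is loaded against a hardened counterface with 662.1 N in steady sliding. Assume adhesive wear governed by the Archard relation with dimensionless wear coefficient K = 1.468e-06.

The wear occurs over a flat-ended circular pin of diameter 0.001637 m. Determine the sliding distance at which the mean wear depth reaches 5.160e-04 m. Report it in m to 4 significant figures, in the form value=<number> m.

Each operation keeps full float precision — the intermediates are shown rounded, and one final rounding to four significant digits.
Convert: Hardness H = 466.7 HV × 9.807 MPa/HV = 4577 MPa = 4.577e+09 Pa.
Convert: Contact area A = π·d²/4 = π·(0.001637 m)²/4 = 2.105e-06 m².
Working in SI base units: W = 662.1 N, H = 4.577e+09 Pa, K = 1.468e-06.
Volume at the limit: V_lim = h_lim·A = 5.160e-04 · 2.105e-06 = 1.086e-09 m³.
Life L = V_lim·H/(K·W) = 1.086e-09 · 4.577e+09 / (1.468e-06 · 662.1) = 5114 m.

value=5114 m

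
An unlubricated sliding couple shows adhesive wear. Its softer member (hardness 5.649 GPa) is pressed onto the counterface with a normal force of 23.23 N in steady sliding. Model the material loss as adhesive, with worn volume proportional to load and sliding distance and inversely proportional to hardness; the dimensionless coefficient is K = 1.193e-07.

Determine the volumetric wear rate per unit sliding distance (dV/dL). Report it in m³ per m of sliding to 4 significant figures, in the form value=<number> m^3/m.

value=4.906e-16 m^3/m

Intermediates are printed rounded; the algebra carries exact precision — a lone final rounding to 4 significant digits.
Hardness H = 5.649 GPa = 5.649e+09 Pa.
In SI base units: W = 23.23 N, H = 5.649e+09 Pa, K = 1.193e-07.
The wear rate dV/dL = K·W/H (independent of L): 1.193e-07 · 23.23 / 5.649e+09 = 4.906e-16 m³/m.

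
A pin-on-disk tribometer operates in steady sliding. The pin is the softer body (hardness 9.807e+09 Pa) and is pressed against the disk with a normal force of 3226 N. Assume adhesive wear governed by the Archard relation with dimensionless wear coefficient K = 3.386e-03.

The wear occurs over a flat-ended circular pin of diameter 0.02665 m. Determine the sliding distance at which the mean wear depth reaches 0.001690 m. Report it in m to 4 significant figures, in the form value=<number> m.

The intermediates are shown rounded — all arithmetic holds full float precision — a lone final rounding: four significant digits.
Contact area A = π·d²/4 = π·(0.02665 m)²/4 = 5.578e-04 m².
Working in SI base units: W = 3226 N, H = 9.807e+09 Pa, K = 3.386e-03.
Limit volume V_lim = h_lim·A = 0.001690 · 5.578e-04 = 9.427e-07 m³.
Inverting, life L = V_lim·H/(K·W) = 9.427e-07 · 9.807e+09 / (3.386e-03 · 3226) = 846.4 m.

value=846.4 m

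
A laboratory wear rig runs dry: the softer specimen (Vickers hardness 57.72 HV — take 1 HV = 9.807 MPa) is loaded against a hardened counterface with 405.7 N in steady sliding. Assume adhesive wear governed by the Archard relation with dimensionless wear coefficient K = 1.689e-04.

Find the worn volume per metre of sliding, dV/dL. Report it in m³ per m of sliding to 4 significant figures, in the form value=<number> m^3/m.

All working math holds full precision — intermediates are displayed rounded. Rounded just once to 4 significant figures.
Hardness H = 57.72 HV × 9.807 MPa/HV = 566.1 MPa = 5.661e+08 Pa.
Working in SI base units: W = 405.7 N, H = 5.661e+08 Pa, K = 1.689e-04.
The wear rate dV/dL = K·W/H — distance-free: 1.689e-04 · 405.7 / 5.661e+08 = 1.211e-10 m³/m.

value=1.211e-10 m^3/m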